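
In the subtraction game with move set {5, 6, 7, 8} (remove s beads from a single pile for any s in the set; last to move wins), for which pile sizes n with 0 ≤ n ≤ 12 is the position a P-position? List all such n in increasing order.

Compute g(0), g(1), … for moves {5, 6, 7, 8}:
k:     0  1  2  3  4  5  6  7  8  9 10 11 12
g(k):  0  0  0  0  0  1  1  1  1  1  2  2  2
The P-positions (g = 0) in 0..12 are 0, 1, 2, 3, 4.

0, 1, 2, 3, 4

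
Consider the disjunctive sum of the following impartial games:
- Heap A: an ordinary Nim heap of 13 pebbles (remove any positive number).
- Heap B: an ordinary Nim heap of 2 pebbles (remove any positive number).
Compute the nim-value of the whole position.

Heap A is a plain Nim heap of size 13, so its Grundy value is 13.
Heap B is a plain Nim heap of size 2, so its Grundy value is 2.
The value of a disjunctive sum is the nim-sum of the parts.
Combined value = 13 XOR 2 = 15.

15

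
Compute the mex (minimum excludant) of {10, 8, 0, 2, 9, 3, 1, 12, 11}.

4

The values 0, 1, 2, 3 are all present; 4 is the first non-negative integer missing from the set.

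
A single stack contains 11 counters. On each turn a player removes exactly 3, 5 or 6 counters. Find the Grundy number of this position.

0

Grundy values for subtraction set {3, 5, 6}:
k:     0  1  2  3  4  5  6  7  8  9 10 11
g(k):  0  0  0  1  1  1  2  2  2  0  0  0
So g(11) = 0.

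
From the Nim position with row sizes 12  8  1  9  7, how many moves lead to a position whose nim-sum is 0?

3

Write each in binary and XOR column by column:
  1100  (12)
  1000  (8)
  0001  (1)
  1001  (9)
  0111  (7)
  ----
  1011  (11)
The overall nim-sum is X = 11. A row of size p has a winning move iff p XOR X < p (reduce it to p XOR X).
  12: 12 XOR 11 = 7 < 12 — winning move (to 7).
  8: 8 XOR 11 = 3 < 8 — winning move (to 3).
  1: 1 XOR 11 = 10 ≥ 1 — no move.
  9: 9 XOR 11 = 2 < 9 — winning move (to 2).
  7: 7 XOR 11 = 12 ≥ 7 — no move.
That gives 3 winning moves.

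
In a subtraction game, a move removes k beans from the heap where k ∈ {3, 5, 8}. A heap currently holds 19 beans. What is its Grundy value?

2

Build the Grundy sequence with g(k) = mex{g(k−s) : s ∈ {3, 5, 8}, s ≤ k}:
k:     0  1  2  3  4  5  6  7  8  9 10 11 12 13 14 15 16 17 18 19
g(k):  0  0  0  1  1  1  2  2  2  3  3  0  0  0  1  1  1  2  2  2
So g(19) = 2.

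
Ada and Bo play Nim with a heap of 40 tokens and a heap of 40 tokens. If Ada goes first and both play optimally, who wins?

Nim-sum: 40 ^ 40 = 0.
The nim-sum is 0, so this is a P-position: the player to move is in a losing position under optimal play; Ada is about to move from it and so loses — Bo wins.

Bo wins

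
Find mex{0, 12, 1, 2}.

3

The values 0, 1, 2 are all present; 3 is the first non-negative integer missing from the set.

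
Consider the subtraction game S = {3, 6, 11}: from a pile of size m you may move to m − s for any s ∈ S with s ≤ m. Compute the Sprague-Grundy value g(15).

Grundy values for subtraction set {3, 6, 11}:
k:     0  1  2  3  4  5  6  7  8  9 10 11 12 13 14 15
g(k):  0  0  0  1  1  1  2  2  2  0  0  3  1  1  0  2
So g(15) = 2.

2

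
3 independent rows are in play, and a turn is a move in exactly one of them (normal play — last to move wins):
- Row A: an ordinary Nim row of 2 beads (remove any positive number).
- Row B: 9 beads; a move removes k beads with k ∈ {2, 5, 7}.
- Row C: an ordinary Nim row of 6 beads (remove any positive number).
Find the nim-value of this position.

6

Row A is a plain Nim row of size 2, so its Grundy value is 2.
For row B, compute g(0), g(1), … with moves {2, 5, 7}:
g(0) = mex{} = 0
g(1) = mex{} = 0
g(2) = mex{0} = 1
g(3) = mex{0} = 1
g(4) = mex{1} = 0
g(5) = mex{0,1} = 2
g(6) = mex{0} = 1
g(7) = mex{0,1,2} = 3
g(8) = mex{0,1} = 2
g(9) = mex{0,1,3} = 2
So g(9) = 2.
Row C is a plain Nim row of size 6, so its Grundy value is 6.
By the Sprague-Grundy theorem, the Grundy value of a sum of independent games is the XOR of the component values.
Combined value = 2 ⊕ 2 ⊕ 6 = 6.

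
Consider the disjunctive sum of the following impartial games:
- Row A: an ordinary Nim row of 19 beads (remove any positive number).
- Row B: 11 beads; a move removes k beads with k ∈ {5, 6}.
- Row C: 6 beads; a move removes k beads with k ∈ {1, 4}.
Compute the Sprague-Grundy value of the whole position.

18

Row A is a plain Nim row of size 19, so its Grundy value is 19.
Build the Grundy sequence for row B with g(k) = mex{g(k−s) : s ∈ {5, 6}, s ≤ k}:
k:     0  1  2  3  4  5  6  7  8  9 10 11
g(k):  0  0  0  0  0  1  1  1  1  1  2  0
So g(11) = 0.
For row C, compute g(0), g(1), … with moves {1, 4}:
g(0) = mex{} = 0
g(1) = mex{0} = 1
g(2) = mex{1} = 0
g(3) = mex{0} = 1
g(4) = mex{0,1} = 2
g(5) = mex{1,2} = 0
g(6) = mex{0} = 1
So g(6) = 1.
By the Sprague-Grundy theorem, the Grundy value of a sum of independent games is the XOR of the component values.
Combined value = 19 XOR 0 XOR 1 = 18.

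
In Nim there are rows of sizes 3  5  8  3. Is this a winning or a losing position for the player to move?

Bitwise XOR of the heap sizes:
  0011  (3)
  0101  (5)
  1000  (8)
  0011  (3)
  ----
  1101  (13)
The nim-sum is 13 ≠ 0, so this is an N-position: the player to move can win.

Winning position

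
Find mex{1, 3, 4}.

0 is not in the set, so the mex is 0.

0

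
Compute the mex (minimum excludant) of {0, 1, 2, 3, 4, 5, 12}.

6

The values 0, 1, 2, 3, 4, 5 are all present; 6 is the first non-negative integer missing from the set.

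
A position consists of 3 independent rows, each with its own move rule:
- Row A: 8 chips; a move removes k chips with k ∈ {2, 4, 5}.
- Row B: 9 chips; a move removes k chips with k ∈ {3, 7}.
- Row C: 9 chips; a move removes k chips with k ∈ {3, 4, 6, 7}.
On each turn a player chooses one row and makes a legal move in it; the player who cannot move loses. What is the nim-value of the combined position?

Build the Grundy sequence for row A with g(k) = mex{g(k−s) : s ∈ {2, 4, 5}, s ≤ k}:
k:     0  1  2  3  4  5  6  7  8
g(k):  0  0  1  1  2  2  3  0  0
So g(8) = 0.
Grundy values for row B (subtraction set {3, 7}):
k:     0  1  2  3  4  5  6  7  8  9
g(k):  0  0  0  1  1  1  0  2  2  1
So g(9) = 1.
Build the Grundy sequence for row C with g(k) = mex{g(k−s) : s ∈ {3, 4, 6, 7}, s ≤ k}:
k:     0  1  2  3  4  5  6  7  8  9
g(k):  0  0  0  1  1  1  2  2  2  3
So g(9) = 3.
By the Sprague-Grundy theorem, the Grundy value of a sum of independent games is the XOR of the component values.
Combined value = 0 XOR 1 XOR 3 = 2.

2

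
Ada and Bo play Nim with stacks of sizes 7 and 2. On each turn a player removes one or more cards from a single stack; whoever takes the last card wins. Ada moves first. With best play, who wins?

Ada wins

Nim-sum: 7 XOR 2 = 5.
The nim-sum is 5 ≠ 0, so this is an N-position: the player to move can win; Ada has a winning move.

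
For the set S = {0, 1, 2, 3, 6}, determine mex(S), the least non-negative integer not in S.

The values 0, 1, 2, 3 are all present; 4 is the first non-negative integer missing from the set.

4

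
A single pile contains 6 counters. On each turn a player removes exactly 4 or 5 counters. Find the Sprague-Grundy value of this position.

1

Grundy values for subtraction set {4, 5}:
g(0) = mex{} = 0
g(1) = mex{} = 0
g(2) = mex{} = 0
g(3) = mex{} = 0
g(4) = mex{0} = 1
g(5) = mex{0} = 1
g(6) = mex{0} = 1
So g(6) = 1.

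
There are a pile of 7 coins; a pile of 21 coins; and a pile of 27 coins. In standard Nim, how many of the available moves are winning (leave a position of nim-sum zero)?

1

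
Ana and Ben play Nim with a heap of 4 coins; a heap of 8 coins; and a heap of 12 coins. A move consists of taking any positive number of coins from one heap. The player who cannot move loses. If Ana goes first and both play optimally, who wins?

Ben wins

Bitwise XOR of the heap sizes:
  0100  (4)
  1000  (8)
  1100  (12)
  ----
  0000  (0)
The nim-sum is 0, so this is a P-position: the player to move is in a losing position under optimal play; Ana is about to move from it and so loses — Ben wins.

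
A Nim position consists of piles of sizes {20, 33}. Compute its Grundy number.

53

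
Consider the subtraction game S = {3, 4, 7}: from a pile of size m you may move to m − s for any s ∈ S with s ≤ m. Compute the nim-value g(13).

1

Build the Grundy sequence with g(k) = mex{g(k−s) : s ∈ {3, 4, 7}, s ≤ k}:
g(0) = mex{} = 0
g(1) = mex{} = 0
g(2) = mex{} = 0
g(3) = mex{0} = 1
g(4) = mex{0} = 1
g(5) = mex{0} = 1
g(6) = mex{0,1} = 2
g(7) = mex{0,1} = 2
g(8) = mex{0,1} = 2
g(9) = mex{0,1,2} = 3
g(10) = mex{1,2} = 0
g(11) = mex{1,2} = 0
g(12) = mex{1,2,3} = 0
g(13) = mex{0,2,3} = 1
So g(13) = 1.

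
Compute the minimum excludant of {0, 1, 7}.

2

The values 0, 1 are all present; 2 is the first non-negative integer missing from the set.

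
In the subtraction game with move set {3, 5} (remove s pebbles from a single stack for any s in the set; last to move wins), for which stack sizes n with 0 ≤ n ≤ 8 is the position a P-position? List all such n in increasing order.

0, 1, 2, 8

Compute g(0), g(1), … for moves {3, 5}:
g(0) = mex{} = 0
g(1) = mex{} = 0
g(2) = mex{} = 0
g(3) = mex{0} = 1
g(4) = mex{0} = 1
g(5) = mex{0} = 1
g(6) = mex{0,1} = 2
g(7) = mex{0,1} = 2
g(8) = mex{1} = 0
The P-positions (g = 0) in 0..8 are 0, 1, 2, 8.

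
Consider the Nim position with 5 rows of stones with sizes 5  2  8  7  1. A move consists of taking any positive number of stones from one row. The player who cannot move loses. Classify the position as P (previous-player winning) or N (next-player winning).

N-position

Nim-sum: 5 ^ 2 ^ 8 ^ 7 ^ 1 = 9.
The nim-sum is 9 ≠ 0, so this is an N-position: the player to move can win.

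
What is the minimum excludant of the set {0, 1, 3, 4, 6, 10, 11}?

2

The values 0, 1 are all present; 2 is the first non-negative integer missing from the set.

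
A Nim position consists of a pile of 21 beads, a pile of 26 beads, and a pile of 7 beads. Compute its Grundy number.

8

Nim-sum: 21 ^ 26 ^ 7 = 8.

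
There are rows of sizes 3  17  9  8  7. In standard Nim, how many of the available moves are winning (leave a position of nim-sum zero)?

1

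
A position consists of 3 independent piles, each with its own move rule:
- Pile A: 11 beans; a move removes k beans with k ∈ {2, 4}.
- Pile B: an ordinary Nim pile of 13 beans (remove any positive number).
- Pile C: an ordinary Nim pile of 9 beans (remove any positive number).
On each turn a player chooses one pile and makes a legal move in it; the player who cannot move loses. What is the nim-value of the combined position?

6

Grundy values for pile A (subtraction set {2, 4}):
g(0) = mex{} = 0
g(1) = mex{} = 0
g(2) = mex{0} = 1
g(3) = mex{0} = 1
g(4) = mex{0,1} = 2
g(5) = mex{0,1} = 2
g(6) = mex{1,2} = 0
g(7) = mex{1,2} = 0
g(8) = mex{0,2} = 1
g(9) = mex{0,2} = 1
g(10) = mex{0,1} = 2
g(11) = mex{0,1} = 2
So g(11) = 2.
Pile B is a plain Nim pile of size 13, so its Grundy value is 13.
Pile C is a plain Nim pile of size 9, so its Grundy value is 9.
The value of a disjunctive sum is the nim-sum of the parts.
Combined value = 2 ⊕ 13 ⊕ 9 = 6.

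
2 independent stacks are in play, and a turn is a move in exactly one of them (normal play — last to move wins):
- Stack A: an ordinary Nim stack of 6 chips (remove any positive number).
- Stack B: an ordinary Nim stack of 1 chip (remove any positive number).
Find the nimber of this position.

7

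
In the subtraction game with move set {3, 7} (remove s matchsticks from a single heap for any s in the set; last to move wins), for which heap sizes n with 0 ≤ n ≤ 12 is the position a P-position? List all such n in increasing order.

0, 1, 2, 6, 10, 11, 12

Build the Grundy sequence with g(k) = mex{g(k−s) : s ∈ {3, 7}, s ≤ k}:
k:     0  1  2  3  4  5  6  7  8  9 10 11 12
g(k):  0  0  0  1  1  1  0  2  2  1  0  0  0
The P-positions (g = 0) in 0..12 are 0, 1, 2, 6, 10, 11, 12.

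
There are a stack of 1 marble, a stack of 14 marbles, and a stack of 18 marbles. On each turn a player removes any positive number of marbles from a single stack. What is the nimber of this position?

29

In binary:
  00001  (1)
  01110  (14)
  10010  (18)
  -----
  11101  (29)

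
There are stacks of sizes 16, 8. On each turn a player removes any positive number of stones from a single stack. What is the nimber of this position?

24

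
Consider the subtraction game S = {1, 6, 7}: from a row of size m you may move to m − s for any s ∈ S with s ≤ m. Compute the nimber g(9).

3

Compute g(0), g(1), … for moves {1, 6, 7}:
g(0) = mex{} = 0
g(1) = mex{0} = 1
g(2) = mex{1} = 0
g(3) = mex{0} = 1
g(4) = mex{1} = 0
g(5) = mex{0} = 1
g(6) = mex{0,1} = 2
g(7) = mex{0,1,2} = 3
g(8) = mex{0,1,3} = 2
g(9) = mex{0,1,2} = 3
So g(9) = 3.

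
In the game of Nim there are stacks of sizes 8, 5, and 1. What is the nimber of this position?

12

Compute the nim-sum pairwise:
8 XOR 5 = 13
13 XOR 1 = 12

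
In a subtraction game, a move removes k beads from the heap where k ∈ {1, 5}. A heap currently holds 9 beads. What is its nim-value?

Build the Grundy sequence with g(k) = mex{g(k−s) : s ∈ {1, 5}, s ≤ k}:
k:     0  1  2  3  4  5  6  7  8  9
g(k):  0  1  0  1  0  1  0  1  0  1
So g(9) = 1.

1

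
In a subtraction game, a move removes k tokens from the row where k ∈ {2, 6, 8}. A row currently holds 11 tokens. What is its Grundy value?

3

Build the Grundy sequence with g(k) = mex{g(k−s) : s ∈ {2, 6, 8}, s ≤ k}:
g(0) = mex{} = 0
g(1) = mex{} = 0
g(2) = mex{0} = 1
g(3) = mex{0} = 1
g(4) = mex{1} = 0
g(5) = mex{1} = 0
g(6) = mex{0} = 1
g(7) = mex{0} = 1
g(8) = mex{0,1} = 2
g(9) = mex{0,1} = 2
g(10) = mex{0,1,2} = 3
g(11) = mex{0,1,2} = 3
So g(11) = 3.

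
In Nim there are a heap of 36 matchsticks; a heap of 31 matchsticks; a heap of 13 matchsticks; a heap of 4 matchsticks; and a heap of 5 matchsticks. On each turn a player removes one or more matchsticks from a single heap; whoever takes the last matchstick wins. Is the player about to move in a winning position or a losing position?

Nim-sum: 36 ^ 31 ^ 13 ^ 4 ^ 5 = 55.
The nim-sum is 55 ≠ 0, so this is an N-position: the player to move can win.

Winning position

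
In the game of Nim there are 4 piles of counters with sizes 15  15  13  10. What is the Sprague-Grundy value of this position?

7

Write each in binary and XOR column by column:
  1111  (15)
  1111  (15)
  1101  (13)
  1010  (10)
  ----
  0111  (7)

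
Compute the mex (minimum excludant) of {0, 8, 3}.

1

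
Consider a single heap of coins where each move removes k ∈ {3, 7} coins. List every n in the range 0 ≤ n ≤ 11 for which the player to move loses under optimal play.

0, 1, 2, 6, 10, 11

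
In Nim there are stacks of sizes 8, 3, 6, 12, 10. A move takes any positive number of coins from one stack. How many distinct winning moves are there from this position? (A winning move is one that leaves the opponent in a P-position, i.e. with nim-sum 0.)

3

Nim-sum: 8 XOR 3 XOR 6 XOR 12 XOR 10 = 11.
The overall nim-sum is X = 11. A stack of size p has a winning move iff p XOR X < p (reduce it to p XOR X).
  8: 8 XOR 11 = 3 < 8 — winning move (to 3).
  3: 3 XOR 11 = 8 ≥ 3 — no move.
  6: 6 XOR 11 = 13 ≥ 6 — no move.
  12: 12 XOR 11 = 7 < 12 — winning move (to 7).
  10: 10 XOR 11 = 1 < 10 — winning move (to 1).
That gives 3 winning moves.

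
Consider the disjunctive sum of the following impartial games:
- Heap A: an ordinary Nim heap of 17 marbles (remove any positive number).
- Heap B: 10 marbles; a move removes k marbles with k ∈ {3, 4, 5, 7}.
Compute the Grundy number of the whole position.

17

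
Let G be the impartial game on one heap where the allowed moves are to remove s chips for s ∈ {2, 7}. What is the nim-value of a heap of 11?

1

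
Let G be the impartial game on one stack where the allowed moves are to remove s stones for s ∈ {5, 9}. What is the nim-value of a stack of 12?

2

Compute g(0), g(1), … for moves {5, 9}:
k:     0  1  2  3  4  5  6  7  8  9 10 11 12
g(k):  0  0  0  0  0  1  1  1  1  1  2  2  2
So g(12) = 2.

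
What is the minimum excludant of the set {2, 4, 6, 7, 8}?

0

0 is not in the set, so the mex is 0.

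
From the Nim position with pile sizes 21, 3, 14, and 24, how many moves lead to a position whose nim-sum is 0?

0

Compute the nim-sum pairwise:
21 ⊕ 3 = 22
22 ⊕ 14 = 24
24 ⊕ 24 = 0
The nim-sum is already 0, so every move leaves a nonzero nim-sum — there are no winning moves.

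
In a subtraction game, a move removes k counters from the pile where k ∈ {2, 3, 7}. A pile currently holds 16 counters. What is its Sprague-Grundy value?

Grundy values for subtraction set {2, 3, 7}:
k:     0  1  2  3  4  5  6  7  8  9 10 11 12 13 14 15 16
g(k):  0  0  1  1  2  0  0  1  1  2  0  0  1  1  2  0  0
So g(16) = 0.

0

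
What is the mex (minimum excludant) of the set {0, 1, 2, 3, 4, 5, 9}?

The values 0, 1, 2, 3, 4, 5 are all present; 6 is the first non-negative integer missing from the set.

6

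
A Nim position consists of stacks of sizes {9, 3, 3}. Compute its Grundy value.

9

Compute the nim-sum pairwise:
9 ⊕ 3 = 10
10 ⊕ 3 = 9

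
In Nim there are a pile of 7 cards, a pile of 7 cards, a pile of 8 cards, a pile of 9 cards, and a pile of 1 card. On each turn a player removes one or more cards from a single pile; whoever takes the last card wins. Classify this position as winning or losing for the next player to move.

Losing position

In binary:
  0111  (7)
  0111  (7)
  1000  (8)
  1001  (9)
  0001  (1)
  ----
  0000  (0)
The nim-sum is 0, so this is a P-position: the player to move is in a losing position under optimal play.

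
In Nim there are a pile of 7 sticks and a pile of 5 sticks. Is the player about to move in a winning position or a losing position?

In binary:
  111  (7)
  101  (5)
  ---
  010  (2)
The nim-sum is 2 ≠ 0, so this is an N-position: the player to move can win.

Winning position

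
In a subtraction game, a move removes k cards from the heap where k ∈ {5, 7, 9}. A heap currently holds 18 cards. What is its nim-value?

0

Build the Grundy sequence with g(k) = mex{g(k−s) : s ∈ {5, 7, 9}, s ≤ k}:
k:     0  1  2  3  4  5  6  7  8  9 10 11 12 13 14 15 16 17 18
g(k):  0  0  0  0  0  1  1  1  1  1  2  2  2  2  0  0  0  0  0
So g(18) = 0.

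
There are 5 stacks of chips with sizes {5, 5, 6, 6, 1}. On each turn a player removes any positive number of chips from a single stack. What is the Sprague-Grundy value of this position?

Nim-sum: 5 ^ 5 ^ 6 ^ 6 ^ 1 = 1.

1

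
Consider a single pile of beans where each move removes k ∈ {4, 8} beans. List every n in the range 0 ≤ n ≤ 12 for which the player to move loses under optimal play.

0, 1, 2, 3, 12

Grundy values for subtraction set {4, 8}:
g(0) = mex{} = 0
g(1) = mex{} = 0
g(2) = mex{} = 0
g(3) = mex{} = 0
g(4) = mex{0} = 1
g(5) = mex{0} = 1
g(6) = mex{0} = 1
g(7) = mex{0} = 1
g(8) = mex{0,1} = 2
g(9) = mex{0,1} = 2
g(10) = mex{0,1} = 2
g(11) = mex{0,1} = 2
g(12) = mex{1,2} = 0
The P-positions (g = 0) in 0..12 are 0, 1, 2, 3, 12.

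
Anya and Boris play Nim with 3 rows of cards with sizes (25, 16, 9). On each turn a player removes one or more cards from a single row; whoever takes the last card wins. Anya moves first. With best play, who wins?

Boris wins

Nim-sum: 25 ^ 16 ^ 9 = 0.
The nim-sum is 0, so this is a P-position: the player to move is in a losing position under optimal play; Anya is about to move from it and so loses — Boris wins.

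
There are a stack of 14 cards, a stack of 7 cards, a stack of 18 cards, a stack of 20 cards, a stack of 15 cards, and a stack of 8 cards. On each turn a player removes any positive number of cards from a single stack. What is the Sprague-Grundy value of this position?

Compute the nim-sum pairwise:
14 ^ 7 = 9
9 ^ 18 = 27
27 ^ 20 = 15
15 ^ 15 = 0
0 ^ 8 = 8

8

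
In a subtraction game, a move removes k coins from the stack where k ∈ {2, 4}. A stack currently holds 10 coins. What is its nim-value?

2

Compute g(0), g(1), … for moves {2, 4}:
g(0) = mex{} = 0
g(1) = mex{} = 0
g(2) = mex{0} = 1
g(3) = mex{0} = 1
g(4) = mex{0,1} = 2
g(5) = mex{0,1} = 2
g(6) = mex{1,2} = 0
g(7) = mex{1,2} = 0
g(8) = mex{0,2} = 1
g(9) = mex{0,2} = 1
g(10) = mex{0,1} = 2
So g(10) = 2.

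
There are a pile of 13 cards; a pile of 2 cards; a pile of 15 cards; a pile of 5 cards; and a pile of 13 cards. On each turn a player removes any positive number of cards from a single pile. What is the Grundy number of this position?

8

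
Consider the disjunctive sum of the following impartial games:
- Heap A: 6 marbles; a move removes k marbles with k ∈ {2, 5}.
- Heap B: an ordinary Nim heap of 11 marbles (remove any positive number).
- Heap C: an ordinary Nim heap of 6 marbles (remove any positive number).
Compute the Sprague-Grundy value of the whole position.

12

Build the Grundy sequence for heap A with g(k) = mex{g(k−s) : s ∈ {2, 5}, s ≤ k}:
g(0) = mex{} = 0
g(1) = mex{} = 0
g(2) = mex{0} = 1
g(3) = mex{0} = 1
g(4) = mex{1} = 0
g(5) = mex{0,1} = 2
g(6) = mex{0} = 1
So g(6) = 1.
Heap B is a plain Nim heap of size 11, so its Grundy value is 11.
Heap C is a plain Nim heap of size 6, so its Grundy value is 6.
The value of a disjunctive sum is the nim-sum of the parts.
Combined value = 1 ⊕ 11 ⊕ 6 = 12.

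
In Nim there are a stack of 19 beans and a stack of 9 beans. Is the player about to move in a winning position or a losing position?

Bitwise XOR of the heap sizes:
  10011  (19)
  01001  (9)
  -----
  11010  (26)
The nim-sum is 26 ≠ 0, so this is an N-position: the player to move can win.

Winning position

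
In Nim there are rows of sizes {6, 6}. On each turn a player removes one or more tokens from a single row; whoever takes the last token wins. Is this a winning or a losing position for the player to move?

Losing position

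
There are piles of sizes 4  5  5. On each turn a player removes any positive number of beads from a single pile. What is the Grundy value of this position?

Compute the nim-sum pairwise:
4 ^ 5 = 1
1 ^ 5 = 4

4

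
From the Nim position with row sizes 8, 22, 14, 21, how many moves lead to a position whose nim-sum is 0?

3

Compute the nim-sum pairwise:
8 XOR 22 = 30
30 XOR 14 = 16
16 XOR 21 = 5
The overall nim-sum is X = 5. A row of size p has a winning move iff p XOR X < p (reduce it to p XOR X).
  8: 8 XOR 5 = 13 ≥ 8 — no move.
  22: 22 XOR 5 = 19 < 22 — winning move (to 19).
  14: 14 XOR 5 = 11 < 14 — winning move (to 11).
  21: 21 XOR 5 = 16 < 21 — winning move (to 16).
That gives 3 winning moves.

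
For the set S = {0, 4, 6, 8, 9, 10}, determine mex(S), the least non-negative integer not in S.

1

0 is in the set but 1 is not, so the mex is 1.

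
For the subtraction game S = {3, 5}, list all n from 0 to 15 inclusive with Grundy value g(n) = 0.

Grundy values for subtraction set {3, 5}:
k:     0  1  2  3  4  5  6  7  8  9 10 11 12 13 14 15
g(k):  0  0  0  1  1  1  2  2  0  0  0  1  1  1  2  2
The P-positions (g = 0) in 0..15 are 0, 1, 2, 8, 9, 10.

0, 1, 2, 8, 9, 10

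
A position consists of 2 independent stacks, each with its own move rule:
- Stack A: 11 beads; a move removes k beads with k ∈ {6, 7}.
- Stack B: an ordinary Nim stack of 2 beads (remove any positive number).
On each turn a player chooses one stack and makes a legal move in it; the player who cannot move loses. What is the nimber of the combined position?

Build the Grundy sequence for stack A with g(k) = mex{g(k−s) : s ∈ {6, 7}, s ≤ k}:
g(0) = mex{} = 0
g(1) = mex{} = 0
g(2) = mex{} = 0
g(3) = mex{} = 0
g(4) = mex{} = 0
g(5) = mex{} = 0
g(6) = mex{0} = 1
g(7) = mex{0} = 1
g(8) = mex{0} = 1
g(9) = mex{0} = 1
g(10) = mex{0} = 1
g(11) = mex{0} = 1
So g(11) = 1.
Stack B is a plain Nim stack of size 2, so its Grundy value is 2.
By the Sprague-Grundy theorem, the Grundy value of a sum of independent games is the XOR of the component values.
Combined value = 1 XOR 2 = 3.

3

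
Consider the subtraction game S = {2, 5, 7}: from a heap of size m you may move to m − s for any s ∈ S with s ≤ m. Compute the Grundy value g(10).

0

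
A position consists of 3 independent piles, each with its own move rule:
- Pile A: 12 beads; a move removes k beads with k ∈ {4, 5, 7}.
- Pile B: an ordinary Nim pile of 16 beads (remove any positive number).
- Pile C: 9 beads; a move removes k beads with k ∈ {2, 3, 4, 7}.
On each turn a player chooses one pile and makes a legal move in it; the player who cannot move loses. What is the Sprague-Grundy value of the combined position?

20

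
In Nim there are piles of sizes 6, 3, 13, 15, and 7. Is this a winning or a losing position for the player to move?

Losing position

Nim-sum: 6 ⊕ 3 ⊕ 13 ⊕ 15 ⊕ 7 = 0.
The nim-sum is 0, so this is a P-position: the player to move is in a losing position under optimal play.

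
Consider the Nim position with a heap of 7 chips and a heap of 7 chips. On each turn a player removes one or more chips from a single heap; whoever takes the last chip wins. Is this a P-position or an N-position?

Compute the nim-sum pairwise:
7 ⊕ 7 = 0
The nim-sum is 0, so this is a P-position: the player to move is in a losing position under optimal play.

P-position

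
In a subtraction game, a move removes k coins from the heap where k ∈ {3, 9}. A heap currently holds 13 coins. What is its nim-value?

0

Compute g(0), g(1), … for moves {3, 9}:
k:     0  1  2  3  4  5  6  7  8  9 10 11 12 13
g(k):  0  0  0  1  1  1  0  0  0  1  1  1  0  0
So g(13) = 0.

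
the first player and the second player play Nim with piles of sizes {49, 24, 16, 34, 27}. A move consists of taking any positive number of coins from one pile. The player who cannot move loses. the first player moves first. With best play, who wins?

Bitwise XOR of the heap sizes:
  110001  (49)
  011000  (24)
  010000  (16)
  100010  (34)
  011011  (27)
  ------
  000000  (0)
The nim-sum is 0, so this is a P-position: the player to move is in a losing position under optimal play; the first player is about to move from it and so loses — the second player wins.

the second player wins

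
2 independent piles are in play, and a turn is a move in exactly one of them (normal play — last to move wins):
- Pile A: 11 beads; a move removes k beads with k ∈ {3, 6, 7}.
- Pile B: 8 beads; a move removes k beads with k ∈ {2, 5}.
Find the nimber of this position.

0

Grundy values for pile A (subtraction set {3, 6, 7}):
k:     0  1  2  3  4  5  6  7  8  9 10 11
g(k):  0  0  0  1  1  1  2  2  2  3  0  0
So g(11) = 0.
Build the Grundy sequence for pile B with g(k) = mex{g(k−s) : s ∈ {2, 5}, s ≤ k}:
g(0) = mex{} = 0
g(1) = mex{} = 0
g(2) = mex{0} = 1
g(3) = mex{0} = 1
g(4) = mex{1} = 0
g(5) = mex{0,1} = 2
g(6) = mex{0} = 1
g(7) = mex{1,2} = 0
g(8) = mex{1} = 0
So g(8) = 0.
The value of a disjunctive sum is the nim-sum of the parts.
Combined value = 0 XOR 0 = 0.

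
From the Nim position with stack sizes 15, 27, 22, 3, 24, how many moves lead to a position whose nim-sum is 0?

3

Compute the nim-sum pairwise:
15 ⊕ 27 = 20
20 ⊕ 22 = 2
2 ⊕ 3 = 1
1 ⊕ 24 = 25
The overall nim-sum is X = 25. A stack of size p has a winning move iff p XOR X < p (reduce it to p XOR X).
  15: 15 XOR 25 = 22 ≥ 15 — no move.
  27: 27 XOR 25 = 2 < 27 — winning move (to 2).
  22: 22 XOR 25 = 15 < 22 — winning move (to 15).
  3: 3 XOR 25 = 26 ≥ 3 — no move.
  24: 24 XOR 25 = 1 < 24 — winning move (to 1).
That gives 3 winning moves.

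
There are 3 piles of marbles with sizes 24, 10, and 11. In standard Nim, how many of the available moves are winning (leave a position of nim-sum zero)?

1

Compute the nim-sum pairwise:
24 XOR 10 = 18
18 XOR 11 = 25
The overall nim-sum is X = 25. A pile of size p has a winning move iff p XOR X < p (reduce it to p XOR X).
  24: 24 XOR 25 = 1 < 24 — winning move (to 1).
  10: 10 XOR 25 = 19 ≥ 10 — no move.
  11: 11 XOR 25 = 18 ≥ 11 — no move.
That gives 1 winning move.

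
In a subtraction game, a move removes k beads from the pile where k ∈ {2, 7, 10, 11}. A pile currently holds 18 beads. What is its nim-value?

Compute g(0), g(1), … for moves {2, 7, 10, 11}:
k:     0  1  2  3  4  5  6  7  8  9 10 11 12 13 14 15 16 17 18
g(k):  0  0  1  1  0  0  1  1  2  0  3  1  2  0  3  1  2  0  0
So g(18) = 0.

0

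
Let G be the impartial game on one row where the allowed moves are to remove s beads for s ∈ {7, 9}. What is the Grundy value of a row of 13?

1

Grundy values for subtraction set {7, 9}:
g(0) = mex{} = 0
g(1) = mex{} = 0
g(2) = mex{} = 0
g(3) = mex{} = 0
g(4) = mex{} = 0
g(5) = mex{} = 0
g(6) = mex{} = 0
g(7) = mex{0} = 1
g(8) = mex{0} = 1
g(9) = mex{0} = 1
g(10) = mex{0} = 1
g(11) = mex{0} = 1
g(12) = mex{0} = 1
g(13) = mex{0} = 1
So g(13) = 1.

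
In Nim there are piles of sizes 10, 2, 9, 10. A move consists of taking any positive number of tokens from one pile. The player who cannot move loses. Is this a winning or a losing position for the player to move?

Nim-sum: 10 ⊕ 2 ⊕ 9 ⊕ 10 = 11.
The nim-sum is 11 ≠ 0, so this is an N-position: the player to move can win.

Winning position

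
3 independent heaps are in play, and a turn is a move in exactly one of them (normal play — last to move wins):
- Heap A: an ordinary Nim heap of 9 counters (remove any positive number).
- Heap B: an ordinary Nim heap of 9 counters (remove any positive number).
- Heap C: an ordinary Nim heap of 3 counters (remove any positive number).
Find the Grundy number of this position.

Heap A is a plain Nim heap of size 9, so its Grundy value is 9.
Heap B is a plain Nim heap of size 9, so its Grundy value is 9.
Heap C is a plain Nim heap of size 3, so its Grundy value is 3.
By the Sprague-Grundy theorem, the Grundy value of a sum of independent games is the XOR of the component values.
Combined value = 9 ⊕ 9 ⊕ 3 = 3.

3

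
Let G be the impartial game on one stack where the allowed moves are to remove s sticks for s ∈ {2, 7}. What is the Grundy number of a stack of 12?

Build the Grundy sequence with g(k) = mex{g(k−s) : s ∈ {2, 7}, s ≤ k}:
k:     0  1  2  3  4  5  6  7  8  9 10 11 12
g(k):  0  0  1  1  0  0  1  1  2  0  0  1  1
So g(12) = 1.

1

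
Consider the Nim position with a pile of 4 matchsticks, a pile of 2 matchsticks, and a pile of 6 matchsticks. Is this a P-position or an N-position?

P-position

Compute the nim-sum pairwise:
4 ^ 2 = 6
6 ^ 6 = 0
The nim-sum is 0, so this is a P-position: the player to move is in a losing position under optimal play.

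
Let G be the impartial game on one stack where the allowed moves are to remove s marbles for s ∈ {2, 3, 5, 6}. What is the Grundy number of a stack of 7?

3

Compute g(0), g(1), … for moves {2, 3, 5, 6}:
k:     0  1  2  3  4  5  6  7
g(k):  0  0  1  1  2  2  3  3
So g(7) = 3.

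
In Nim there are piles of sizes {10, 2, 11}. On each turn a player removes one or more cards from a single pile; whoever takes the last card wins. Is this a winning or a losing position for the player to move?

Winning position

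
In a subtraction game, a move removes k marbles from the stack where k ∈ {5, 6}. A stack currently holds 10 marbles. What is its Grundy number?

2

Build the Grundy sequence with g(k) = mex{g(k−s) : s ∈ {5, 6}, s ≤ k}:
k:     0  1  2  3  4  5  6  7  8  9 10
g(k):  0  0  0  0  0  1  1  1  1  1  2
So g(10) = 2.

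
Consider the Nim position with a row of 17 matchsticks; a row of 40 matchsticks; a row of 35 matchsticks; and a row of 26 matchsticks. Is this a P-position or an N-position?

Compute the nim-sum pairwise:
17 ^ 40 = 57
57 ^ 35 = 26
26 ^ 26 = 0
The nim-sum is 0, so this is a P-position: the player to move is in a losing position under optimal play.

P-position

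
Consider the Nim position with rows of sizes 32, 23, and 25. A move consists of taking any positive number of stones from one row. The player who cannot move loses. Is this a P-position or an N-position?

Compute the nim-sum pairwise:
32 XOR 23 = 55
55 XOR 25 = 46
The nim-sum is 46 ≠ 0, so this is an N-position: the player to move can win.

N-position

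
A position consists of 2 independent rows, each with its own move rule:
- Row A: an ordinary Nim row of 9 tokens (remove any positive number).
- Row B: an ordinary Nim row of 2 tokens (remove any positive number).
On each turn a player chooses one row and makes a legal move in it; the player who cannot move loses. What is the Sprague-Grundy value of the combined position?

11

Row A is a plain Nim row of size 9, so its Grundy value is 9.
Row B is a plain Nim row of size 2, so its Grundy value is 2.
The value of a disjunctive sum is the nim-sum of the parts.
Combined value = 9 ⊕ 2 = 11.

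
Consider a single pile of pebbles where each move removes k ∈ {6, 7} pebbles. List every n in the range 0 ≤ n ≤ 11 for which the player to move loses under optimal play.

0, 1, 2, 3, 4, 5

Compute g(0), g(1), … for moves {6, 7}:
g(0) = mex{} = 0
g(1) = mex{} = 0
g(2) = mex{} = 0
g(3) = mex{} = 0
g(4) = mex{} = 0
g(5) = mex{} = 0
g(6) = mex{0} = 1
g(7) = mex{0} = 1
g(8) = mex{0} = 1
g(9) = mex{0} = 1
g(10) = mex{0} = 1
g(11) = mex{0} = 1
The P-positions (g = 0) in 0..11 are 0, 1, 2, 3, 4, 5.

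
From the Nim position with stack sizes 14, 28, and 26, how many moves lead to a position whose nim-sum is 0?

3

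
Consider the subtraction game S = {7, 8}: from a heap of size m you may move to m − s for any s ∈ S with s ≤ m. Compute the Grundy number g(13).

1

Build the Grundy sequence with g(k) = mex{g(k−s) : s ∈ {7, 8}, s ≤ k}:
k:     0  1  2  3  4  5  6  7  8  9 10 11 12 13
g(k):  0  0  0  0  0  0  0  1  1  1  1  1  1  1
So g(13) = 1.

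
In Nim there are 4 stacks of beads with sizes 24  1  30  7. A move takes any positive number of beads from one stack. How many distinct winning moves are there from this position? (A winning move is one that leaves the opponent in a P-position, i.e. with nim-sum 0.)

Nim-sum: 24 ^ 1 ^ 30 ^ 7 = 0.
The nim-sum is already 0, so every move leaves a nonzero nim-sum — there are no winning moves.

0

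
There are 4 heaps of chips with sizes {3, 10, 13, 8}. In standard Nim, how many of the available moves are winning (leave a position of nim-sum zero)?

In binary:
  0011  (3)
  1010  (10)
  1101  (13)
  1000  (8)
  ----
  1100  (12)
The overall nim-sum is X = 12. A heap of size p has a winning move iff p XOR X < p (reduce it to p XOR X).
  3: 3 XOR 12 = 15 ≥ 3 — no move.
  10: 10 XOR 12 = 6 < 10 — winning move (to 6).
  13: 13 XOR 12 = 1 < 13 — winning move (to 1).
  8: 8 XOR 12 = 4 < 8 — winning move (to 4).
That gives 3 winning moves.

3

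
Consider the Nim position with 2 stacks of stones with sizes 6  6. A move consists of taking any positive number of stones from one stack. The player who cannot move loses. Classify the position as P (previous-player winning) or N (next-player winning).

P-position

Compute the nim-sum pairwise:
6 ⊕ 6 = 0
The nim-sum is 0, so this is a P-position: the player to move is in a losing position under optimal play.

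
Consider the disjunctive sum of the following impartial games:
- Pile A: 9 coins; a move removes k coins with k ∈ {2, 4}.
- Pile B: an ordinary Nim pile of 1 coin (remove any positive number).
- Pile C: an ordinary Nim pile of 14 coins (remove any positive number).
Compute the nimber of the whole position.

14

For pile A, compute g(0), g(1), … with moves {2, 4}:
g(0) = mex{} = 0
g(1) = mex{} = 0
g(2) = mex{0} = 1
g(3) = mex{0} = 1
g(4) = mex{0,1} = 2
g(5) = mex{0,1} = 2
g(6) = mex{1,2} = 0
g(7) = mex{1,2} = 0
g(8) = mex{0,2} = 1
g(9) = mex{0,2} = 1
So g(9) = 1.
Pile B is a plain Nim pile of size 1, so its Grundy value is 1.
Pile C is a plain Nim pile of size 14, so its Grundy value is 14.
By the Sprague-Grundy theorem, the Grundy value of a sum of independent games is the XOR of the component values.
Combined value = 1 XOR 1 XOR 14 = 14.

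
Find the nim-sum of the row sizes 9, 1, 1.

Nim-sum: 9 ⊕ 1 ⊕ 1 = 9.

9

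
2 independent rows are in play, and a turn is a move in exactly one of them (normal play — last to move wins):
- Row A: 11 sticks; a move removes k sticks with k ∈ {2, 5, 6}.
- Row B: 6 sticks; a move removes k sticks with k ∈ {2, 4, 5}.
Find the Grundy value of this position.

3

Grundy values for row A (subtraction set {2, 5, 6}):
g(0) = mex{} = 0
g(1) = mex{} = 0
g(2) = mex{0} = 1
g(3) = mex{0} = 1
g(4) = mex{1} = 0
g(5) = mex{0,1} = 2
g(6) = mex{0} = 1
g(7) = mex{0,1,2} = 3
g(8) = mex{1} = 0
g(9) = mex{0,1,3} = 2
g(10) = mex{0,2} = 1
g(11) = mex{1,2} = 0
So g(11) = 0.
For row B, compute g(0), g(1), … with moves {2, 4, 5}:
g(0) = mex{} = 0
g(1) = mex{} = 0
g(2) = mex{0} = 1
g(3) = mex{0} = 1
g(4) = mex{0,1} = 2
g(5) = mex{0,1} = 2
g(6) = mex{0,1,2} = 3
So g(6) = 3.
The value of a disjunctive sum is the nim-sum of the parts.
Combined value = 0 ⊕ 3 = 3.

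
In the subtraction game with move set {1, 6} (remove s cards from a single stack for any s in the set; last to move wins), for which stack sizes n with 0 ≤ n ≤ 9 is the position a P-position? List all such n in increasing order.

0, 2, 4, 7, 9

Grundy values for subtraction set {1, 6}:
k:     0  1  2  3  4  5  6  7  8  9
g(k):  0  1  0  1  0  1  2  0  1  0
The P-positions (g = 0) in 0..9 are 0, 2, 4, 7, 9.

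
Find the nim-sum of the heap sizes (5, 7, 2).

Nim-sum: 5 XOR 7 XOR 2 = 0.

0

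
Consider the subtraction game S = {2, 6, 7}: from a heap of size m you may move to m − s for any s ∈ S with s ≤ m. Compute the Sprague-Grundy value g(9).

0

Build the Grundy sequence with g(k) = mex{g(k−s) : s ∈ {2, 6, 7}, s ≤ k}:
g(0) = mex{} = 0
g(1) = mex{} = 0
g(2) = mex{0} = 1
g(3) = mex{0} = 1
g(4) = mex{1} = 0
g(5) = mex{1} = 0
g(6) = mex{0} = 1
g(7) = mex{0} = 1
g(8) = mex{0,1} = 2
g(9) = mex{1} = 0
So g(9) = 0.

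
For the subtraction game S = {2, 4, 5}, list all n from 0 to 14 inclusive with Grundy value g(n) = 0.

Build the Grundy sequence with g(k) = mex{g(k−s) : s ∈ {2, 4, 5}, s ≤ k}:
g(0) = mex{} = 0
g(1) = mex{} = 0
g(2) = mex{0} = 1
g(3) = mex{0} = 1
g(4) = mex{0,1} = 2
g(5) = mex{0,1} = 2
g(6) = mex{0,1,2} = 3
g(7) = mex{1,2} = 0
g(8) = mex{1,2,3} = 0
g(9) = mex{0,2} = 1
g(10) = mex{0,2,3} = 1
g(11) = mex{0,1,3} = 2
g(12) = mex{0,1} = 2
g(13) = mex{0,1,2} = 3
g(14) = mex{1,2} = 0
The P-positions (g = 0) in 0..14 are 0, 1, 7, 8, 14.

0, 1, 7, 8, 14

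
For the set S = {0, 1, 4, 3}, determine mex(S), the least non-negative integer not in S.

2

The values 0, 1 are all present; 2 is the first non-negative integer missing from the set.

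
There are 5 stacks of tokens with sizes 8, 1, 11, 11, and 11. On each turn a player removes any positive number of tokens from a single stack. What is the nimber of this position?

2

Nim-sum: 8 ^ 1 ^ 11 ^ 11 ^ 11 = 2.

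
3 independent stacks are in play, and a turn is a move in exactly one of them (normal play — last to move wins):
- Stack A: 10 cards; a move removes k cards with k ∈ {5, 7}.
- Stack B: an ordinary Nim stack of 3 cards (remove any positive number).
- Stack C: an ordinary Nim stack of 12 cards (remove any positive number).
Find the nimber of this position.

13

Grundy values for stack A (subtraction set {5, 7}):
k:     0  1  2  3  4  5  6  7  8  9 10
g(k):  0  0  0  0  0  1  1  1  1  1  2
So g(10) = 2.
Stack B is a plain Nim stack of size 3, so its Grundy value is 3.
Stack C is a plain Nim stack of size 12, so its Grundy value is 12.
By the Sprague-Grundy theorem, the Grundy value of a sum of independent games is the XOR of the component values.
Combined value = 2 ⊕ 3 ⊕ 12 = 13.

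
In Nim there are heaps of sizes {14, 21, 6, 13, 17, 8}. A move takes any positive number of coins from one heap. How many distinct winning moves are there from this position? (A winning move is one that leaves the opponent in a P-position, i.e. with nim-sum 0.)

3

Nim-sum: 14 ⊕ 21 ⊕ 6 ⊕ 13 ⊕ 17 ⊕ 8 = 9.
The overall nim-sum is X = 9. A heap of size p has a winning move iff p XOR X < p (reduce it to p XOR X).
  14: 14 XOR 9 = 7 < 14 — winning move (to 7).
  21: 21 XOR 9 = 28 ≥ 21 — no move.
  6: 6 XOR 9 = 15 ≥ 6 — no move.
  13: 13 XOR 9 = 4 < 13 — winning move (to 4).
  17: 17 XOR 9 = 24 ≥ 17 — no move.
  8: 8 XOR 9 = 1 < 8 — winning move (to 1).
That gives 3 winning moves.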